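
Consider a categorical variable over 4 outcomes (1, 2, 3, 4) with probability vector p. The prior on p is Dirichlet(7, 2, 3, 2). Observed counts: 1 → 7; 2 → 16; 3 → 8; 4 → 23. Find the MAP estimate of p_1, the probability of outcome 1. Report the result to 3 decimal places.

MAP estimate: 0.203

The posterior is Dirichlet(αᵢ + nᵢ) = Dirichlet(14, 18, 11, 25).
For a Dirichlet(a₁,…,a_K) with all aᵢ > 1, the mode has j-th component (aⱼ − 1)/(Σaᵢ − K).
Here Σaᵢ = 68 and K = 4, so p_1 = (14 − 1)/(68 − 4) = 13/64 ≈ 0.203.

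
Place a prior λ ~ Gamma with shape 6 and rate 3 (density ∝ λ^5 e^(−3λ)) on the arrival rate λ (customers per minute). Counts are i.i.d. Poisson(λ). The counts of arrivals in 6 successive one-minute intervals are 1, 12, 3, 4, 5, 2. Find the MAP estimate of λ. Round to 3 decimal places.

Σxᵢ = 1+12+3+4+5+2 = 27, with n = 6.
Posterior ∝ λ^5e^(−3λ) · λ^27e^(−6λ) = λ^32e^(−9λ), i.e. Gamma(shape=33, rate=9).
The mode of a Gamma(a, b) with a ≥ 1 (shape–rate) is (a−1)/b = 32/9 ≈ 3.556.

λ̂_MAP = 3.556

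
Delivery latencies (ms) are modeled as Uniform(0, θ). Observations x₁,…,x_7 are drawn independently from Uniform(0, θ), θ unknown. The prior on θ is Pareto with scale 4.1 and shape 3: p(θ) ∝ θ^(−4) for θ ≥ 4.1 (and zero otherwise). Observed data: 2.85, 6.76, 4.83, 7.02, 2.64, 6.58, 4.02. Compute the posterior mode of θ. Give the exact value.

The Uniform(0, θ) likelihood is θ^(−n) for θ ≥ max(xᵢ), zero otherwise. Here max(xᵢ) = 7.02.
Posterior ∝ θ^(−4) · θ^(−7) = θ^(−11) on θ ≥ max(4.1, 7.02) = 7.02.
This density is strictly decreasing in θ, so the posterior mode lies at the lower boundary of the support.

θ̂_MAP = 7.02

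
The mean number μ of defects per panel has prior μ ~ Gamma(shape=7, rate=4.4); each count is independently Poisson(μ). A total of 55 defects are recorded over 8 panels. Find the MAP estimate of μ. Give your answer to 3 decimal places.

Σxᵢ = 55, n = 8.
Posterior ∝ μ^6e^(−4.4μ) · μ^55e^(−8μ) = μ^61e^(−12.4μ), i.e. Gamma(shape=62, rate=12.4).
The mode of a Gamma(a, b) with a ≥ 1 (shape–rate) is (a−1)/b = 61/12.4 ≈ 4.919.

μ̂_MAP = 4.919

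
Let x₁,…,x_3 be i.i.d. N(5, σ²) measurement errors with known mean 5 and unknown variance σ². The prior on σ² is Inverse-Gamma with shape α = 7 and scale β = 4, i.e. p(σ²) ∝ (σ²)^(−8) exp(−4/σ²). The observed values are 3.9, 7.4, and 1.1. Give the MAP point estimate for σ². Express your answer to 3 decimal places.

Sum of squared deviations about the known mean: SS = (3.9−5)² + (7.4−5)² + (1.1−5)² = 22.18.
The Normal likelihood contributes (σ²)^(−n/2) exp(−SS/(2σ²)), so the posterior is Inverse-Gamma(α + n/2, β + SS/2) = Inverse-Gamma(8.5, 15.09).
The mode of Inverse-Gamma(a, b) is b/(a+1) = 15.09/9.5 ≈ 1.588.

σ̂²_MAP = 1.588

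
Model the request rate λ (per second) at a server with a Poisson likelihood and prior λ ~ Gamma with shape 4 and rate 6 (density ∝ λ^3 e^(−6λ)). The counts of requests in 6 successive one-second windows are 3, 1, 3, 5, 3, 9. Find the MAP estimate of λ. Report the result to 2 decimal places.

λ̂_MAP = 2.25

Σxᵢ = 3+1+3+5+3+9 = 24, with n = 6.
Posterior ∝ λ^3e^(−6λ) · λ^24e^(−6λ) = λ^27e^(−12λ), i.e. Gamma(shape=28, rate=12).
The mode of a Gamma(a, b) with a ≥ 1 (shape–rate) is (a−1)/b = 27/12 ≈ 2.25.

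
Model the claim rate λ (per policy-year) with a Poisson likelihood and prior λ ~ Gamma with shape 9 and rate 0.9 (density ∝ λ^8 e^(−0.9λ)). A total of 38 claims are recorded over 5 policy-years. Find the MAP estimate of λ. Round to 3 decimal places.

Σxᵢ = 38, n = 5.
Posterior ∝ λ^8e^(−0.9λ) · λ^38e^(−5λ) = λ^46e^(−5.9λ), i.e. Gamma(shape=47, rate=5.9).
The mode of a Gamma(a, b) with a ≥ 1 (shape–rate) is (a−1)/b = 46/5.9 ≈ 7.797.

λ̂_MAP = 7.797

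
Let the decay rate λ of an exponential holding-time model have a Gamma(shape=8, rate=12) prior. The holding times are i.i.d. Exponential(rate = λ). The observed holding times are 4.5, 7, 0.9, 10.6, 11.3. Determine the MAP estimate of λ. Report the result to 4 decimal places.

λ̂_MAP = 0.2592

The Exponential(rate=λ) likelihood is ∝ λ^n e^(−λΣtᵢ). Here n = 5 and Σtᵢ = 4.5 + 7 + 0.9 + 10.6 + 11.3 = 34.3.
Posterior ∝ λ^7e^(−12λ) · λ^5e^(−34.3λ) = λ^12e^(−46.3λ), i.e. Gamma(13, 46.3).
Mode = (a−1)/b = 12/46.3 ≈ 0.2592.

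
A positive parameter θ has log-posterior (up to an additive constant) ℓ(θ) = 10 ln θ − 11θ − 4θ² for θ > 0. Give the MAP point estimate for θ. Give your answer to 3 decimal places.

ℓ'(θ) = 10/θ − 11 − 8θ. Setting this to zero and multiplying by θ: 8θ² + 11θ − 10 = 0.
θ = (−11 + √(11² + 4·8·10)) / (2·8) = (−11 + √441) / 16 = (−11 + 21)/16 = 5/8.
ℓ''(θ) = −10/θ² − 8 < 0, confirming a maximum.

θ̂_MAP = 0.625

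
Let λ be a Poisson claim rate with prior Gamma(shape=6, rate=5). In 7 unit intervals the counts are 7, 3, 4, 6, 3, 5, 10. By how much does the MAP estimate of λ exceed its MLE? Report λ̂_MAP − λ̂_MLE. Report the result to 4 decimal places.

Σxᵢ = 38. Posterior is Gamma(44, 12); MAP = (44−1)/12 = 43/12 ≈ 3.58333.
MLE = x̄ = 38/7 ≈ 5.42857.
Difference = 43/12 − 38/7 = -155/84 ≈ -1.8452.

MAP − MLE = -1.8452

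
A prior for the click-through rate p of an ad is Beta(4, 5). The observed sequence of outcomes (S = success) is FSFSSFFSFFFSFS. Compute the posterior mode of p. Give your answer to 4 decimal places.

p̂_MAP = 0.4286

Prior: Beta(4, 5).
Data: 6 successes in 14 trials (from the sequence). The binomial likelihood contributes p^6(1−p)^8, so the posterior is Beta(4+6, 5+8) = Beta(10, 13).
For Beta(a, b) with a, b > 1 the mode is (a−1)/(a+b−2) = 9/21 ≈ 0.4286.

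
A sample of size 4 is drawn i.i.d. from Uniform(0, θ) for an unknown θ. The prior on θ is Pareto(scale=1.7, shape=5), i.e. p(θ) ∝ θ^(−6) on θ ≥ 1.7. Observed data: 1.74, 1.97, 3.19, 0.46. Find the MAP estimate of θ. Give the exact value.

θ̂_MAP = 3.19

The Uniform(0, θ) likelihood is θ^(−n) for θ ≥ max(xᵢ), zero otherwise. Here max(xᵢ) = 3.19.
Posterior ∝ θ^(−6) · θ^(−4) = θ^(−10) on θ ≥ max(1.7, 3.19) = 3.19.
This density is strictly decreasing in θ, so the posterior mode lies at the lower boundary of the support.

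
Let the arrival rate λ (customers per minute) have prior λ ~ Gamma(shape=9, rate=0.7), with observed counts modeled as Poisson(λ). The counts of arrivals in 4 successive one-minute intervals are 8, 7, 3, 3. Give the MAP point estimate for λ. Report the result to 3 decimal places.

Σxᵢ = 8+7+3+3 = 21, with n = 4.
Posterior ∝ λ^8e^(−0.7λ) · λ^21e^(−4λ) = λ^29e^(−4.7λ), i.e. Gamma(shape=30, rate=4.7).
The mode of a Gamma(a, b) with a ≥ 1 (shape–rate) is (a−1)/b = 29/4.7 ≈ 6.170.

λ̂_MAP = 6.170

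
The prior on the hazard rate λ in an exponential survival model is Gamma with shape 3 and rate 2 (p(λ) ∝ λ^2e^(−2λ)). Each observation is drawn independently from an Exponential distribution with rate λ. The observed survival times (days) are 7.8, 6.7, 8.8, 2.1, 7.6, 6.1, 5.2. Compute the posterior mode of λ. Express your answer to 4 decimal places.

λ̂_MAP = 0.1944

The Exponential(rate=λ) likelihood is ∝ λ^n e^(−λΣtᵢ). Here n = 7 and Σtᵢ = 7.8 + 6.7 + 8.8 + 2.1 + 7.6 + 6.1 + 5.2 = 44.3.
Posterior ∝ λ^2e^(−2λ) · λ^7e^(−44.3λ) = λ^9e^(−46.3λ), i.e. Gamma(10, 46.3).
Mode = (a−1)/b = 9/46.3 ≈ 0.1944.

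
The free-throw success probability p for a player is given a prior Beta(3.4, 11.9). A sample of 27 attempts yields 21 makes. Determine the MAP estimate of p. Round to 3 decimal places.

Prior: Beta(3.4, 11.9).
Data: 21 successes in 27 trials. The binomial likelihood contributes p^21(1−p)^6, so the posterior is Beta(3.4+21, 11.9+6) = Beta(24.4, 17.9).
For Beta(a, b) with a, b > 1 the mode is (a−1)/(a+b−2) = 23.4/40.3 ≈ 0.581.

p̂_MAP = 0.581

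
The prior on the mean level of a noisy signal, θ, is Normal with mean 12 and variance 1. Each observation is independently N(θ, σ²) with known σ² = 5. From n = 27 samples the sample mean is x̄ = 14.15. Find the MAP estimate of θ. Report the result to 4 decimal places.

θ̂_MAP = 13.8141

n = 27, x̄ = 14.15.
For a Normal prior and Normal likelihood with known variance, the posterior is Normal; its mode equals its mean, the precision-weighted average.
Prior precision 1/σ₀² = 1/1 = 1; data precision n/σ² = 27/5 = 5.4.
θ̂ = (1·12 + 5.4·14.15) / (1 + 5.4) = 88.41/6.4 = 13.8140625 ≈ 13.8141.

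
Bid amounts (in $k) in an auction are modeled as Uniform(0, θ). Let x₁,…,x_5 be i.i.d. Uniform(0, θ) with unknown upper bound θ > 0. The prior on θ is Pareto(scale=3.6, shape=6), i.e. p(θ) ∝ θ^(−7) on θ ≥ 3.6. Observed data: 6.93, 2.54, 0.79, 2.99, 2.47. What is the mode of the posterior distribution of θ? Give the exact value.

θ̂_MAP = 6.93

The Uniform(0, θ) likelihood is θ^(−n) for θ ≥ max(xᵢ), zero otherwise. Here max(xᵢ) = 6.93.
Posterior ∝ θ^(−7) · θ^(−5) = θ^(−12) on θ ≥ max(3.6, 6.93) = 6.93.
This density is strictly decreasing in θ, so the posterior mode lies at the lower boundary of the support.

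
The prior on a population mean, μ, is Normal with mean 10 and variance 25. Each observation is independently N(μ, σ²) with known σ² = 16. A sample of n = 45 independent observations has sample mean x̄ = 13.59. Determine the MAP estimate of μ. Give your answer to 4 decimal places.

n = 45, x̄ = 13.59.
For a Normal prior and Normal likelihood with known variance, the posterior is Normal; its mode equals its mean, the precision-weighted average.
Prior precision 1/σ₀² = 1/25 = 0.04; data precision n/σ² = 45/16 = 2.8125.
μ̂ = (0.04·10 + 2.8125·13.59) / (0.04 + 2.8125) = 38.621875/2.8525 = 61795/4564 ≈ 13.5397.

μ̂_MAP = 13.5397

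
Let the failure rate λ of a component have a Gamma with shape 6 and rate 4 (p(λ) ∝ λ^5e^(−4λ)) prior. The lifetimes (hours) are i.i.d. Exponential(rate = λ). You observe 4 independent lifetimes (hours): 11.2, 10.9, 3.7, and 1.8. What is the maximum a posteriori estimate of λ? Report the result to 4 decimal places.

λ̂_MAP = 0.2848

The Exponential(rate=λ) likelihood is ∝ λ^n e^(−λΣtᵢ). Here n = 4 and Σtᵢ = 11.2 + 10.9 + 3.7 + 1.8 = 27.6.
Posterior ∝ λ^5e^(−4λ) · λ^4e^(−27.6λ) = λ^9e^(−31.6λ), i.e. Gamma(10, 31.6).
Mode = (a−1)/b = 9/31.6 ≈ 0.2848.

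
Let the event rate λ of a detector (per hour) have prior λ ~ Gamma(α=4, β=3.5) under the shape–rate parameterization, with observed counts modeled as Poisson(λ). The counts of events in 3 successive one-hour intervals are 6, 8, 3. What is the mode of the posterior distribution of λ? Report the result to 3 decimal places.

Σxᵢ = 6+8+3 = 17, with n = 3.
Posterior ∝ λ^3e^(−3.5λ) · λ^17e^(−3λ) = λ^20e^(−6.5λ), i.e. Gamma(shape=21, rate=6.5).
The mode of a Gamma(a, b) with a ≥ 1 (shape–rate) is (a−1)/b = 20/6.5 ≈ 3.077.

λ̂_MAP = 3.077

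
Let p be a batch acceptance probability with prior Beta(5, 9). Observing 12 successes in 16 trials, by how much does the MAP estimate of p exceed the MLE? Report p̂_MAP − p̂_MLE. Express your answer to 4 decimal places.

Posterior is Beta(17, 13); MAP = (17−1)/(30−2) = 16/28 ≈ 0.57143.
MLE ignores the prior: p̂_MLE = k/n = 12/16 ≈ 0.75000.
Difference = 16/28 − 12/16 = -5/28 ≈ -0.1786.

MAP − MLE = -0.1786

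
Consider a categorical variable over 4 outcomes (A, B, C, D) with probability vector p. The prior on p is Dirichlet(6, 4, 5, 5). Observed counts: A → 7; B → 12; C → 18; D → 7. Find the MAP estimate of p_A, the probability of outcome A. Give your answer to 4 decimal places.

The posterior is Dirichlet(αᵢ + nᵢ) = Dirichlet(13, 16, 23, 12).
For a Dirichlet(a₁,…,a_K) with all aᵢ > 1, the mode has j-th component (aⱼ − 1)/(Σaᵢ − K).
Here Σaᵢ = 64 and K = 4, so p_A = (13 − 1)/(64 − 4) = 12/60 ≈ 0.2000.

MAP estimate of p_A = 0.2000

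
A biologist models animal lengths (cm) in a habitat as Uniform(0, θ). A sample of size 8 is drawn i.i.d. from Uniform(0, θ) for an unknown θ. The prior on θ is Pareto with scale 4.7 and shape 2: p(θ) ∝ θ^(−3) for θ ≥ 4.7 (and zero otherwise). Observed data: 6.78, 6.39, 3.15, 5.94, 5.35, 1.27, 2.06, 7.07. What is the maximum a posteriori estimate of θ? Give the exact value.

The Uniform(0, θ) likelihood is θ^(−n) for θ ≥ max(xᵢ), zero otherwise. Here max(xᵢ) = 7.07.
Posterior ∝ θ^(−3) · θ^(−8) = θ^(−11) on θ ≥ max(4.7, 7.07) = 7.07.
This density is strictly decreasing in θ, so the posterior mode lies at the lower boundary of the support.

θ̂_MAP = 7.07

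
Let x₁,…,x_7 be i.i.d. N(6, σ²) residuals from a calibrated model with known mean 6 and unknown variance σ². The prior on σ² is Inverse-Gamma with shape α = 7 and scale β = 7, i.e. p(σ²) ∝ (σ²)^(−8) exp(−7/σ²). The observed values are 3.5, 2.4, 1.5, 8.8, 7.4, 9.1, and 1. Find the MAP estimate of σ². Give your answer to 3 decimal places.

σ̂²_MAP = 4.255

Sum of squared deviations about the known mean: SS = (3.5−6)² + (2.4−6)² + (1.5−6)² + (8.8−6)² + (7.4−6)² + (9.1−6)² + (1−6)² = 83.87.
The Normal likelihood contributes (σ²)^(−n/2) exp(−SS/(2σ²)), so the posterior is Inverse-Gamma(α + n/2, β + SS/2) = Inverse-Gamma(10.5, 48.935).
The mode of Inverse-Gamma(a, b) is b/(a+1) = 48.935/11.5 ≈ 4.255.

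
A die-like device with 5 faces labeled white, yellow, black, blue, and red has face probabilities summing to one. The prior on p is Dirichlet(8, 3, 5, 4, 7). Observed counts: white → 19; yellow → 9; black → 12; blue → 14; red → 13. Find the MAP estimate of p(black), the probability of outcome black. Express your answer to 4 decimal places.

MAP estimate of p(black) = 0.1798

The posterior is Dirichlet(αᵢ + nᵢ) = Dirichlet(27, 12, 17, 18, 20).
For a Dirichlet(a₁,…,a_K) with all aᵢ > 1, the mode has j-th component (aⱼ − 1)/(Σaᵢ − K).
Here Σaᵢ = 94 and K = 5, so p(black) = (17 − 1)/(94 − 5) = 16/89 ≈ 0.1798.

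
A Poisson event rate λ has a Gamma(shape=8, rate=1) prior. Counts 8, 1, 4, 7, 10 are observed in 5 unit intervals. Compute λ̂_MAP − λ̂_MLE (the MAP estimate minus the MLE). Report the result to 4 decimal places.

MAP − MLE = 0.1667

Σxᵢ = 30. Posterior is Gamma(38, 6); MAP = (38−1)/6 = 37/6 ≈ 6.16667.
MLE = x̄ = 30/5 ≈ 6.00000.
Difference = 37/6 − 30/5 = 1/6 ≈ 0.1667.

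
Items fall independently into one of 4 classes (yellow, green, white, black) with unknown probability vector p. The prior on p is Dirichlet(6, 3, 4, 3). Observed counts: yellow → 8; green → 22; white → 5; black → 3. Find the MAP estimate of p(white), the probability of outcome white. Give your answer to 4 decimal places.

MAP estimate of p(white) = 0.1600

The posterior is Dirichlet(αᵢ + nᵢ) = Dirichlet(14, 25, 9, 6).
For a Dirichlet(a₁,…,a_K) with all aᵢ > 1, the mode has j-th component (aⱼ − 1)/(Σaᵢ − K).
Here Σaᵢ = 54 and K = 4, so p(white) = (9 − 1)/(54 − 4) = 8/50 ≈ 0.1600.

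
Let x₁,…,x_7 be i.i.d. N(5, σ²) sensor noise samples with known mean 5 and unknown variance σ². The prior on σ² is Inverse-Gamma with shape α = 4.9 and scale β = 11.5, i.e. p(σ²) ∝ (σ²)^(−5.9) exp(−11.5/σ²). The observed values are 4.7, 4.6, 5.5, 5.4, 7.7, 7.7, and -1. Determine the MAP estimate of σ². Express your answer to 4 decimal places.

Sum of squared deviations about the known mean: SS = (4.7−5)² + (4.6−5)² + (5.5−5)² + (5.4−5)² + (7.7−5)² + (7.7−5)² + (-1−5)² = 51.24.
The Normal likelihood contributes (σ²)^(−n/2) exp(−SS/(2σ²)), so the posterior is Inverse-Gamma(α + n/2, β + SS/2) = Inverse-Gamma(8.4, 37.12).
The mode of Inverse-Gamma(a, b) is b/(a+1) = 37.12/9.4 ≈ 3.9489.

σ̂²_MAP = 3.9489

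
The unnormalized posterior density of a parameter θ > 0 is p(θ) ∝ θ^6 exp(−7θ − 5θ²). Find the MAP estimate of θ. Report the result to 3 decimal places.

θ̂_MAP = 0.500

ℓ'(θ) = 6/θ − 7 − 10θ. Setting this to zero and multiplying by θ: 10θ² + 7θ − 6 = 0.
θ = (−7 + √(7² + 4·10·6)) / (2·10) = (−7 + √289) / 20 = (−7 + 17)/20 = 1/2.
ℓ''(θ) = −6/θ² − 10 < 0, confirming a maximum.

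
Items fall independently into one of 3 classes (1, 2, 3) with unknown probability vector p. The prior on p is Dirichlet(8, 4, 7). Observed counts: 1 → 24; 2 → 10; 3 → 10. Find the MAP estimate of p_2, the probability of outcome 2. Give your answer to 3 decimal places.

The posterior is Dirichlet(αᵢ + nᵢ) = Dirichlet(32, 14, 17).
For a Dirichlet(a₁,…,a_K) with all aᵢ > 1, the mode has j-th component (aⱼ − 1)/(Σaᵢ − K).
Here Σaᵢ = 63 and K = 3, so p_2 = (14 − 1)/(63 − 3) = 13/60 ≈ 0.217.

MAP estimate: 0.217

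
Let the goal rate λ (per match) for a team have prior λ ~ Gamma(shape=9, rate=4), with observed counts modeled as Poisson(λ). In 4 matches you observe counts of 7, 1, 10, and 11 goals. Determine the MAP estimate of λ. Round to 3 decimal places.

Σxᵢ = 7+1+10+11 = 29, with n = 4.
Posterior ∝ λ^8e^(−4λ) · λ^29e^(−4λ) = λ^37e^(−8λ), i.e. Gamma(shape=38, rate=8).
The mode of a Gamma(a, b) with a ≥ 1 (shape–rate) is (a−1)/b = 37/8 ≈ 4.625.

λ̂_MAP = 4.625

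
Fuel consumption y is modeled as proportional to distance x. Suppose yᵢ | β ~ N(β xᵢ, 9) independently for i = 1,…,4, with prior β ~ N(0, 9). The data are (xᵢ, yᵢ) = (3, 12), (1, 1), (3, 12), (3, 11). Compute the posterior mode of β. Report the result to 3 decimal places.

log p(β | y) = −Σ(yᵢ − βxᵢ)²/(2·9) − β²/(2·9) + const.
Setting the derivative to zero: Σxᵢ(yᵢ − βxᵢ)/9 − β/9 = 0, so β = Σxᵢyᵢ / (Σxᵢ² + σ²/τ²).
Σxᵢyᵢ = 3·12 + 1·1 + 3·12 + 3·11 = 106; Σxᵢ² = 28; σ²/τ² = 1.
β̂_MAP = 106 / (28 + 1) = 106/29 ≈ 3.655.

β̂_MAP = 3.655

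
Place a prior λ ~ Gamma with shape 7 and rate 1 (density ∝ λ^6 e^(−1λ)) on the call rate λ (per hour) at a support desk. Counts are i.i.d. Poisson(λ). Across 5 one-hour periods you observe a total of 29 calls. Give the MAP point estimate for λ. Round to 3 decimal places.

λ̂_MAP = 5.833

Σxᵢ = 29, n = 5.
Posterior ∝ λ^6e^(−1λ) · λ^29e^(−5λ) = λ^35e^(−6λ), i.e. Gamma(shape=36, rate=6).
The mode of a Gamma(a, b) with a ≥ 1 (shape–rate) is (a−1)/b = 35/6 ≈ 5.833.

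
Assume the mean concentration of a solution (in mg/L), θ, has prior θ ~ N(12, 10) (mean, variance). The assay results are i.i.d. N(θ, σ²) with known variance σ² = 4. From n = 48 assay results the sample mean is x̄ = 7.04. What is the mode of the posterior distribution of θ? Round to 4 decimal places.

n = 48, x̄ = 7.04.
For a Normal prior and Normal likelihood with known variance, the posterior is Normal; its mode equals its mean, the precision-weighted average.
Prior precision 1/σ₀² = 1/10 = 0.1; data precision n/σ² = 48/4 = 12.
θ̂ = (0.1·12 + 12·7.04) / (0.1 + 12) = 85.68/12.1 = 4284/605 ≈ 7.0810.

θ̂_MAP = 7.0810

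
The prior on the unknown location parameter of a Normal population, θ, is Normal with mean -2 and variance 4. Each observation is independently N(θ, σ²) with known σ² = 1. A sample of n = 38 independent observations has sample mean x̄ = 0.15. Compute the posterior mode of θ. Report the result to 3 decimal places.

n = 38, x̄ = 0.15.
For a Normal prior and Normal likelihood with known variance, the posterior is Normal; its mode equals its mean, the precision-weighted average.
Prior precision 1/σ₀² = 1/4 = 0.25; data precision n/σ² = 38/1 = 38.
θ̂ = (0.25·(-2) + 38·0.15) / (0.25 + 38) = 5.2/38.25 = 104/765 ≈ 0.136.

θ̂_MAP = 0.136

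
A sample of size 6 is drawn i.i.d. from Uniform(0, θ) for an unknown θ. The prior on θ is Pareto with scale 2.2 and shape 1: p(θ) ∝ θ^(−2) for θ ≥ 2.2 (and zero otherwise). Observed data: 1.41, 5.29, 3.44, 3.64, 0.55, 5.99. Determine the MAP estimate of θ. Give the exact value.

θ̂_MAP = 5.99

The Uniform(0, θ) likelihood is θ^(−n) for θ ≥ max(xᵢ), zero otherwise. Here max(xᵢ) = 5.99.
Posterior ∝ θ^(−2) · θ^(−6) = θ^(−8) on θ ≥ max(2.2, 5.99) = 5.99.
This density is strictly decreasing in θ, so the posterior mode lies at the lower boundary of the support.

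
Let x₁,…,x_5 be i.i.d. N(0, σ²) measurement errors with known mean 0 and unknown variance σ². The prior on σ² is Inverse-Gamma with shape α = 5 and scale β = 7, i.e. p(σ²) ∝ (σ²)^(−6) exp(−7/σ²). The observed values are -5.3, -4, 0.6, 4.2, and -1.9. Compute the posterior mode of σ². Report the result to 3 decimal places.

σ̂²_MAP = 4.688

Sum of squared deviations about the known mean: SS = (-5.3−0)² + (-4−0)² + (0.6−0)² + (4.2−0)² + (-1.9−0)² = 65.7.
The Normal likelihood contributes (σ²)^(−n/2) exp(−SS/(2σ²)), so the posterior is Inverse-Gamma(α + n/2, β + SS/2) = Inverse-Gamma(7.5, 39.85).
The mode of Inverse-Gamma(a, b) is b/(a+1) = 39.85/8.5 ≈ 4.688.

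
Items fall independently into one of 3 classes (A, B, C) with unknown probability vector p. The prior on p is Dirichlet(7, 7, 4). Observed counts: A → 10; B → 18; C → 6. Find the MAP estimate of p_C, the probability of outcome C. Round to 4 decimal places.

The posterior is Dirichlet(αᵢ + nᵢ) = Dirichlet(17, 25, 10).
For a Dirichlet(a₁,…,a_K) with all aᵢ > 1, the mode has j-th component (aⱼ − 1)/(Σaᵢ − K).
Here Σaᵢ = 52 and K = 3, so p_C = (10 − 1)/(52 − 3) = 9/49 ≈ 0.1837.

MAP estimate of p_C = 0.1837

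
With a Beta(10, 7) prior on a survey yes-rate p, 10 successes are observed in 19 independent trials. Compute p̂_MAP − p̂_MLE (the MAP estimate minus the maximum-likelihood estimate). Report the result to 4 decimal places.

MAP − MLE = 0.0325

Posterior is Beta(20, 16); MAP = (20−1)/(36−2) = 19/34 ≈ 0.55882.
MLE ignores the prior: p̂_MLE = k/n = 10/19 ≈ 0.52632.
Difference = 19/34 − 10/19 = 21/646 ≈ 0.0325.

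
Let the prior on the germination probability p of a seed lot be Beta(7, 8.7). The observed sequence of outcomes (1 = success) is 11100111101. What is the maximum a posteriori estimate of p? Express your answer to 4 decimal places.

Prior: Beta(7, 8.7).
Data: 8 successes in 11 trials (from the sequence). The binomial likelihood contributes p^8(1−p)^3, so the posterior is Beta(7+8, 8.7+3) = Beta(15, 11.7).
For Beta(a, b) with a, b > 1 the mode is (a−1)/(a+b−2) = 14/24.7 ≈ 0.5668.

p̂_MAP = 0.5668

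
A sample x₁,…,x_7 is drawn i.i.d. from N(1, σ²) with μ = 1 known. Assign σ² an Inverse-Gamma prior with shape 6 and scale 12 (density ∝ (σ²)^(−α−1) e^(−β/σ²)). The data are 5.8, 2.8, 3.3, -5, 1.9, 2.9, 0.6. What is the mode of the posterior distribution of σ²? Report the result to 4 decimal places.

Sum of squared deviations about the known mean: SS = (5.8−1)² + (2.8−1)² + (3.3−1)² + (-5−1)² + (1.9−1)² + (2.9−1)² + (0.6−1)² = 72.15.
The Normal likelihood contributes (σ²)^(−n/2) exp(−SS/(2σ²)), so the posterior is Inverse-Gamma(α + n/2, β + SS/2) = Inverse-Gamma(9.5, 48.075).
The mode of Inverse-Gamma(a, b) is b/(a+1) = 48.075/10.5 ≈ 4.5786.

σ̂²_MAP = 4.5786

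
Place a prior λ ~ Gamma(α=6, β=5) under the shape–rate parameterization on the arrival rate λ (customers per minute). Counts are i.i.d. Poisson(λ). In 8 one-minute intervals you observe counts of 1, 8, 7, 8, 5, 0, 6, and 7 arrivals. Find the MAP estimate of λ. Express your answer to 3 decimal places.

Σxᵢ = 1+8+7+8+5+0+6+7 = 42, with n = 8.
Posterior ∝ λ^5e^(−5λ) · λ^42e^(−8λ) = λ^47e^(−13λ), i.e. Gamma(shape=48, rate=13).
The mode of a Gamma(a, b) with a ≥ 1 (shape–rate) is (a−1)/b = 47/13 ≈ 3.615.

λ̂_MAP = 3.615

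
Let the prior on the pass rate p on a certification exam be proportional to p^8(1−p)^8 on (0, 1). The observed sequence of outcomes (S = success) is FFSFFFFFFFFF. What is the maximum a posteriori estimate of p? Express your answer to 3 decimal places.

p̂_MAP = 0.321

The prior density ∝ p^8(1−p)^8 is the kernel of Beta(9, 9).
Data: 1 success in 12 trials (from the sequence). The binomial likelihood contributes p(1−p)^11, so the posterior is Beta(9+1, 9+11) = Beta(10, 20).
For Beta(a, b) with a, b > 1 the mode is (a−1)/(a+b−2) = 9/28 ≈ 0.321.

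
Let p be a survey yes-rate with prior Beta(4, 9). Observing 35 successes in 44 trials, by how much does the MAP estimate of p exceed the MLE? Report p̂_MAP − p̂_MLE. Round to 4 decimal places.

MAP − MLE = -0.1045

Posterior is Beta(39, 18); MAP = (39−1)/(57−2) = 38/55 ≈ 0.69091.
MLE ignores the prior: p̂_MLE = k/n = 35/44 ≈ 0.79545.
Difference = 38/55 − 35/44 = -23/220 ≈ -0.1045.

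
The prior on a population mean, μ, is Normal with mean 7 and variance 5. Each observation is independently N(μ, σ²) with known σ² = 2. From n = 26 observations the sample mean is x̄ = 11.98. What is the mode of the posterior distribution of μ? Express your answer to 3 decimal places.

n = 26, x̄ = 11.98.
For a Normal prior and Normal likelihood with known variance, the posterior is Normal; its mode equals its mean, the precision-weighted average.
Prior precision 1/σ₀² = 1/5 = 0.2; data precision n/σ² = 26/2 = 13.
μ̂ = (0.2·7 + 13·11.98) / (0.2 + 13) = 157.14/13.2 = 2619/220 ≈ 11.905.

μ̂_MAP = 11.905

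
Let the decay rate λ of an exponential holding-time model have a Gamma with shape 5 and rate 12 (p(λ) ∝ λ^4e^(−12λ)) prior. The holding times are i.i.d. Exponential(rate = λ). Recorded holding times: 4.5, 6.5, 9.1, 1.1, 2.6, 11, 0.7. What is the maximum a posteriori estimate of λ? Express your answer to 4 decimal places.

The Exponential(rate=λ) likelihood is ∝ λ^n e^(−λΣtᵢ). Here n = 7 and Σtᵢ = 4.5 + 6.5 + 9.1 + 1.1 + 2.6 + 11 + 0.7 = 35.5.
Posterior ∝ λ^4e^(−12λ) · λ^7e^(−35.5λ) = λ^11e^(−47.5λ), i.e. Gamma(12, 47.5).
Mode = (a−1)/b = 11/47.5 ≈ 0.2316.

λ̂_MAP = 0.2316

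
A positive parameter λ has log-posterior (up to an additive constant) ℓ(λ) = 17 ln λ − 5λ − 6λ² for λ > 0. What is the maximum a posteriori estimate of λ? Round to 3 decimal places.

λ̂_MAP = 1.000

ℓ'(λ) = 17/λ − 5 − 12λ. Setting this to zero and multiplying by λ: 12λ² + 5λ − 17 = 0.
λ = (−5 + √(5² + 4·12·17)) / (2·12) = (−5 + √841) / 24 = (−5 + 29)/24 = 1.
ℓ''(λ) = −17/λ² − 12 < 0, confirming a maximum.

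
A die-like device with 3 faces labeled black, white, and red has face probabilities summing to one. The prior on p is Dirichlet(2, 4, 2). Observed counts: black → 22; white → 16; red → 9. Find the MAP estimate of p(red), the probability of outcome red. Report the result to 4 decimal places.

The posterior is Dirichlet(αᵢ + nᵢ) = Dirichlet(24, 20, 11).
For a Dirichlet(a₁,…,a_K) with all aᵢ > 1, the mode has j-th component (aⱼ − 1)/(Σaᵢ − K).
Here Σaᵢ = 55 and K = 3, so p(red) = (11 − 1)/(55 − 3) = 10/52 ≈ 0.1923.

MAP estimate of p(red) = 0.1923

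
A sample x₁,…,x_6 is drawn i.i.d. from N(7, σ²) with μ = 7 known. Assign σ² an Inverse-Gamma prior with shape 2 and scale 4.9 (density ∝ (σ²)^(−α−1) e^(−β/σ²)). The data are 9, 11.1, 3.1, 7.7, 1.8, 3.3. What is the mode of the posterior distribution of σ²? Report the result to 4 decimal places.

Sum of squared deviations about the known mean: SS = (9−7)² + (11.1−7)² + (3.1−7)² + (7.7−7)² + (1.8−7)² + (3.3−7)² = 77.24.
The Normal likelihood contributes (σ²)^(−n/2) exp(−SS/(2σ²)), so the posterior is Inverse-Gamma(α + n/2, β + SS/2) = Inverse-Gamma(5, 43.52).
The mode of Inverse-Gamma(a, b) is b/(a+1) = 43.52/6 ≈ 7.2533.

σ̂²_MAP = 7.2533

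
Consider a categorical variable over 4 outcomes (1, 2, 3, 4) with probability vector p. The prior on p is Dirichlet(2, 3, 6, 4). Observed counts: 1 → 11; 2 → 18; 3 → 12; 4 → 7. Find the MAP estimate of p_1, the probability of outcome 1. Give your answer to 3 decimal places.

The posterior is Dirichlet(αᵢ + nᵢ) = Dirichlet(13, 21, 18, 11).
For a Dirichlet(a₁,…,a_K) with all aᵢ > 1, the mode has j-th component (aⱼ − 1)/(Σaᵢ − K).
Here Σaᵢ = 63 and K = 4, so p_1 = (13 − 1)/(63 − 4) = 12/59 ≈ 0.203.

MAP estimate: 0.203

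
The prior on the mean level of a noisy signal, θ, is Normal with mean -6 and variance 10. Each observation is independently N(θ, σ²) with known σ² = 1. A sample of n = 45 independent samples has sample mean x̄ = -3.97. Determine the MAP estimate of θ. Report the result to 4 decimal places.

n = 45, x̄ = -3.97.
For a Normal prior and Normal likelihood with known variance, the posterior is Normal; its mode equals its mean, the precision-weighted average.
Prior precision 1/σ₀² = 1/10 = 0.1; data precision n/σ² = 45/1 = 45.
θ̂ = (0.1·(-6) + 45·(-3.97)) / (0.1 + 45) = (-179.25)/45.1 = -3585/902 ≈ -3.9745.

θ̂_MAP = -3.9745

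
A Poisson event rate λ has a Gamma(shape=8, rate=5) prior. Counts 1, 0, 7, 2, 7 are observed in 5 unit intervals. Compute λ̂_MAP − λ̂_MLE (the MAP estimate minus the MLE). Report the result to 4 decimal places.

Σxᵢ = 17. Posterior is Gamma(25, 10); MAP = (25−1)/10 = 24/10 ≈ 2.40000.
MLE = x̄ = 17/5 ≈ 3.40000.
Difference = 24/10 − 17/5 = -1 ≈ -1.0000.

MAP − MLE = -1.0000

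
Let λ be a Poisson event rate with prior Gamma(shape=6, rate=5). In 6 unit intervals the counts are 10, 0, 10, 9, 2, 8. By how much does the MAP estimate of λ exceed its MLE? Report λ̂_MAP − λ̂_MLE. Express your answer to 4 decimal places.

Σxᵢ = 39. Posterior is Gamma(45, 11); MAP = (45−1)/11 = 44/11 ≈ 4.00000.
MLE = x̄ = 39/6 ≈ 6.50000.
Difference = 44/11 − 39/6 = -5/2 ≈ -2.5000.

MAP − MLE = -2.5000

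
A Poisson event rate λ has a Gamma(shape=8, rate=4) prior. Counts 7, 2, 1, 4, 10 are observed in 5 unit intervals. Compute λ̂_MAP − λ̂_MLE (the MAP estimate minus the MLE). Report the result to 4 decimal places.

Σxᵢ = 24. Posterior is Gamma(32, 9); MAP = (32−1)/9 = 31/9 ≈ 3.44444.
MLE = x̄ = 24/5 ≈ 4.80000.
Difference = 31/9 − 24/5 = -61/45 ≈ -1.3556.

MAP − MLE = -1.3556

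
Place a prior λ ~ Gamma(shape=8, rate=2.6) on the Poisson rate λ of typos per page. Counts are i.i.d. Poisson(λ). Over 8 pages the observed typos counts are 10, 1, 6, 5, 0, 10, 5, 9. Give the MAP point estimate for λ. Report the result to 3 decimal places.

λ̂_MAP = 5.000

Σxᵢ = 10+1+6+5+0+10+5+9 = 46, with n = 8.
Posterior ∝ λ^7e^(−2.6λ) · λ^46e^(−8λ) = λ^53e^(−10.6λ), i.e. Gamma(shape=54, rate=10.6).
The mode of a Gamma(a, b) with a ≥ 1 (shape–rate) is (a−1)/b = 53/10.6 ≈ 5.000.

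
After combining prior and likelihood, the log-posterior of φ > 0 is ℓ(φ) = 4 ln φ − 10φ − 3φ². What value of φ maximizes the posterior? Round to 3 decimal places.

φ̂_MAP = 0.333

ℓ'(φ) = 4/φ − 10 − 6φ. Setting this to zero and multiplying by φ: 6φ² + 10φ − 4 = 0.
φ = (−10 + √(10² + 4·6·4)) / (2·6) = (−10 + √196) / 12 = (−10 + 14)/12 = 1/3.
ℓ''(φ) = −4/φ² − 6 < 0, confirming a maximum.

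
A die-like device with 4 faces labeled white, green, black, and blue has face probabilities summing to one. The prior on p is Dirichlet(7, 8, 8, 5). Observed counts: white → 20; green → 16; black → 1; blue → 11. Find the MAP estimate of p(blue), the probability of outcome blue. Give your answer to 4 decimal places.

MAP estimate of p(blue) = 0.2083

The posterior is Dirichlet(αᵢ + nᵢ) = Dirichlet(27, 24, 9, 16).
For a Dirichlet(a₁,…,a_K) with all aᵢ > 1, the mode has j-th component (aⱼ − 1)/(Σaᵢ − K).
Here Σaᵢ = 76 and K = 4, so p(blue) = (16 − 1)/(76 − 4) = 15/72 ≈ 0.2083.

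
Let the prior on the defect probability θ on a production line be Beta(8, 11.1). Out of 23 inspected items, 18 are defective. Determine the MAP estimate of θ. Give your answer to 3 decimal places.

θ̂_MAP = 0.623

Prior: Beta(8, 11.1).
Data: 18 successes in 23 trials. The binomial likelihood contributes θ^18(1−θ)^5, so the posterior is Beta(8+18, 11.1+5) = Beta(26, 16.1).
For Beta(a, b) with a, b > 1 the mode is (a−1)/(a+b−2) = 25/40.1 ≈ 0.623.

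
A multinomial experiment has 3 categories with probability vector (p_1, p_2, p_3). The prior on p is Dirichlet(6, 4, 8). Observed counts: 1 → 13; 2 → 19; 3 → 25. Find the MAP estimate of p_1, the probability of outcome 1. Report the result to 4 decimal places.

The posterior is Dirichlet(αᵢ + nᵢ) = Dirichlet(19, 23, 33).
For a Dirichlet(a₁,…,a_K) with all aᵢ > 1, the mode has j-th component (aⱼ − 1)/(Σaᵢ − K).
Here Σaᵢ = 75 and K = 3, so p_1 = (19 − 1)/(75 − 3) = 18/72 ≈ 0.2500.

MAP estimate: 0.2500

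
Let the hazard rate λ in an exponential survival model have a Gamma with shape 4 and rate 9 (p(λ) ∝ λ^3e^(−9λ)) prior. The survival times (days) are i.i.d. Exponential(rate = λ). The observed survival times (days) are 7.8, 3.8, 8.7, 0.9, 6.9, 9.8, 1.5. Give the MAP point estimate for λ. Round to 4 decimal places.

λ̂_MAP = 0.2066

The Exponential(rate=λ) likelihood is ∝ λ^n e^(−λΣtᵢ). Here n = 7 and Σtᵢ = 7.8 + 3.8 + 8.7 + 0.9 + 6.9 + 9.8 + 1.5 = 39.4.
Posterior ∝ λ^3e^(−9λ) · λ^7e^(−39.4λ) = λ^10e^(−48.4λ), i.e. Gamma(11, 48.4).
Mode = (a−1)/b = 10/48.4 ≈ 0.2066.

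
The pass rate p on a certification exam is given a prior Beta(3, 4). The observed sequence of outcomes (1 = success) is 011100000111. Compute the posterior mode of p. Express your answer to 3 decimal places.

Prior: Beta(3, 4).
Data: 6 successes in 12 trials (from the sequence). The binomial likelihood contributes p^6(1−p)^6, so the posterior is Beta(3+6, 4+6) = Beta(9, 10).
For Beta(a, b) with a, b > 1 the mode is (a−1)/(a+b−2) = 8/17 ≈ 0.471.

p̂_MAP = 0.471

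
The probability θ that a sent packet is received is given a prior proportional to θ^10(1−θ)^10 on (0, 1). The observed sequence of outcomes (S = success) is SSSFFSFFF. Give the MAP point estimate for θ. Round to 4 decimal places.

The prior density ∝ θ^10(1−θ)^10 is the kernel of Beta(11, 11).
Data: 4 successes in 9 trials (from the sequence). The binomial likelihood contributes θ^4(1−θ)^5, so the posterior is Beta(11+4, 11+5) = Beta(15, 16).
For Beta(a, b) with a, b > 1 the mode is (a−1)/(a+b−2) = 14/29 ≈ 0.4828.

θ̂_MAP = 0.4828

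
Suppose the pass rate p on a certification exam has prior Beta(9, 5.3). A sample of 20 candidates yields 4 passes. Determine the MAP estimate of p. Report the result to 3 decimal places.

p̂_MAP = 0.372

Prior: Beta(9, 5.3).
Data: 4 successes in 20 trials. The binomial likelihood contributes p^4(1−p)^16, so the posterior is Beta(9+4, 5.3+16) = Beta(13, 21.3).
For Beta(a, b) with a, b > 1 the mode is (a−1)/(a+b−2) = 12/32.3 ≈ 0.372.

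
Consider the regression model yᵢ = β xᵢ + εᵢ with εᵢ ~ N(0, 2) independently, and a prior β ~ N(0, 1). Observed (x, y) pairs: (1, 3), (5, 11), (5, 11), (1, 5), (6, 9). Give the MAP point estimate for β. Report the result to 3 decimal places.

β̂_MAP = 1.911

log p(β | y) = −Σ(yᵢ − βxᵢ)²/(2·2) − β²/(2·1) + const.
Setting the derivative to zero: Σxᵢ(yᵢ − βxᵢ)/2 − β/1 = 0, so β = Σxᵢyᵢ / (Σxᵢ² + σ²/τ²).
Σxᵢyᵢ = 1·3 + 5·11 + 5·11 + 1·5 + 6·9 = 172; Σxᵢ² = 88; σ²/τ² = 2.
β̂_MAP = 172 / (88 + 2) = 172/90 ≈ 1.911.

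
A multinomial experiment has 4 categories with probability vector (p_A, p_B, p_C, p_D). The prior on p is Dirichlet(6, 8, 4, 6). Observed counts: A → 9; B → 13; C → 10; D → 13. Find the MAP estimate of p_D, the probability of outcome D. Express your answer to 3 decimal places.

The posterior is Dirichlet(αᵢ + nᵢ) = Dirichlet(15, 21, 14, 19).
For a Dirichlet(a₁,…,a_K) with all aᵢ > 1, the mode has j-th component (aⱼ − 1)/(Σaᵢ − K).
Here Σaᵢ = 69 and K = 4, so p_D = (19 − 1)/(69 − 4) = 18/65 ≈ 0.277.

MAP estimate of p_D = 0.277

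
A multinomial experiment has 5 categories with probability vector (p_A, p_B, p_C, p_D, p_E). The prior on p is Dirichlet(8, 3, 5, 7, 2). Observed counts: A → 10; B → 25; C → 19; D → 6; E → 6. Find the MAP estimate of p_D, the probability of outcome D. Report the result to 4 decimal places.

The posterior is Dirichlet(αᵢ + nᵢ) = Dirichlet(18, 28, 24, 13, 8).
For a Dirichlet(a₁,…,a_K) with all aᵢ > 1, the mode has j-th component (aⱼ − 1)/(Σaᵢ − K).
Here Σaᵢ = 91 and K = 5, so p_D = (13 − 1)/(91 − 5) = 12/86 ≈ 0.1395.

MAP estimate of p_D = 0.1395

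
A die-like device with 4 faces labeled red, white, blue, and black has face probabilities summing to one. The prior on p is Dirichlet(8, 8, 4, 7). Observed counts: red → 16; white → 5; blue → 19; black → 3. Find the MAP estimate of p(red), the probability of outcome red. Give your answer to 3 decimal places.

The posterior is Dirichlet(αᵢ + nᵢ) = Dirichlet(24, 13, 23, 10).
For a Dirichlet(a₁,…,a_K) with all aᵢ > 1, the mode has j-th component (aⱼ − 1)/(Σaᵢ − K).
Here Σaᵢ = 70 and K = 4, so p(red) = (24 − 1)/(70 − 4) = 23/66 ≈ 0.348.

MAP estimate of p(red) = 0.348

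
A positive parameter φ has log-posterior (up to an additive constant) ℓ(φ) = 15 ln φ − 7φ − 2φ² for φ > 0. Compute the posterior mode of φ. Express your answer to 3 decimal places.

φ̂_MAP = 1.250

ℓ'(φ) = 15/φ − 7 − 4φ. Setting this to zero and multiplying by φ: 4φ² + 7φ − 15 = 0.
φ = (−7 + √(7² + 4·4·15)) / (2·4) = (−7 + √289) / 8 = (−7 + 17)/8 = 5/4.
ℓ''(φ) = −15/φ² − 4 < 0, confirming a maximum.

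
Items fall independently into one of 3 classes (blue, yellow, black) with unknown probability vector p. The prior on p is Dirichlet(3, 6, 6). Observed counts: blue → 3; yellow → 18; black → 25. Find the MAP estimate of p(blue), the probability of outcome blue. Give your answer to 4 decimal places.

The posterior is Dirichlet(αᵢ + nᵢ) = Dirichlet(6, 24, 31).
For a Dirichlet(a₁,…,a_K) with all aᵢ > 1, the mode has j-th component (aⱼ − 1)/(Σaᵢ − K).
Here Σaᵢ = 61 and K = 3, so p(blue) = (6 − 1)/(61 − 3) = 5/58 ≈ 0.0862.

MAP estimate of p(blue) = 0.0862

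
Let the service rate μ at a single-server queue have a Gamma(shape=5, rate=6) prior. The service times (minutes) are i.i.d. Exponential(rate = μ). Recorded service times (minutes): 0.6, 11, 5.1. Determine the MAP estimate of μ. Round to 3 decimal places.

μ̂_MAP = 0.308

The Exponential(rate=μ) likelihood is ∝ μ^n e^(−μΣtᵢ). Here n = 3 and Σtᵢ = 0.6 + 11 + 5.1 = 16.7.
Posterior ∝ μ^4e^(−6μ) · μ^3e^(−16.7μ) = μ^7e^(−22.7μ), i.e. Gamma(8, 22.7).
Mode = (a−1)/b = 7/22.7 ≈ 0.308.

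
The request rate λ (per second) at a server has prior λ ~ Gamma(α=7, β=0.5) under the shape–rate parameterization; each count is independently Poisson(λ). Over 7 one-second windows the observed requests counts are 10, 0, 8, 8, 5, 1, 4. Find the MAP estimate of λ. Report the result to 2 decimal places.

λ̂_MAP = 5.60

Σxᵢ = 10+0+8+8+5+1+4 = 36, with n = 7.
Posterior ∝ λ^6e^(−0.5λ) · λ^36e^(−7λ) = λ^42e^(−7.5λ), i.e. Gamma(shape=43, rate=7.5).
The mode of a Gamma(a, b) with a ≥ 1 (shape–rate) is (a−1)/b = 42/7.5 ≈ 5.60.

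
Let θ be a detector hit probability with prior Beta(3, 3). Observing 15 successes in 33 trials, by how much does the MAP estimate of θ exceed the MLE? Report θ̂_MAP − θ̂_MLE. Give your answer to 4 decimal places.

Posterior is Beta(18, 21); MAP = (18−1)/(39−2) = 17/37 ≈ 0.45946.
MLE ignores the prior: θ̂_MLE = k/n = 15/33 ≈ 0.45455.
Difference = 17/37 − 15/33 = 2/407 ≈ 0.0049.

MAP − MLE = 0.0049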